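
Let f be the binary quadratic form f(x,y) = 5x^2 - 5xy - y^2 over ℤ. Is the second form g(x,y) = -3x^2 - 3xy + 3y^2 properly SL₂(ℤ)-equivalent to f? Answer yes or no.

D₁ = 45, D₂ = 45
river cycle of f (length 2): (-1, 5, 5), (5, 5, -1)
river cycle of g (length 2): (3, 3, -3), (-3, 3, 3)
cycles differ ⇒ inequivalent

no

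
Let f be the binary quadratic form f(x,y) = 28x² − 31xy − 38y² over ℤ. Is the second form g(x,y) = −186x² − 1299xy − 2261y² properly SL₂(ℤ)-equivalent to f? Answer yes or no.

D₁ = 5217, D₂ = 5217
river cycle of f (length 26): (-38, 31, 28), (28, 25, -41), (-41, 57, 12), (12, 63, -26), (-26, 41, 34), (34, 27, -33), (-33, 39, 28), (28, 17, -44), (-44, 71, 1), (1, 71, -44), … (16 more)
river cycle of g (length 26): (-38, 31, 28), (28, 25, -41), (-41, 57, 12), (12, 63, -26), (-26, 41, 34), (34, 27, -33), (-33, 39, 28), (28, 17, -44), (-44, 71, 1), (1, 71, -44), … (16 more)
cycles coincide ⇒ equivalent

yes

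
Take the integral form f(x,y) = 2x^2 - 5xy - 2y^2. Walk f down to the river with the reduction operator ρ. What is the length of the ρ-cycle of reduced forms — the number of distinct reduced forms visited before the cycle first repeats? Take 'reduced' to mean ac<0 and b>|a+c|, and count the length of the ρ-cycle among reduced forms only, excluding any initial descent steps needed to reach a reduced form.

D = 41, ⌊√D⌋ = 6
descent: ρ → (-2,5,2)  [lands on river]
river: ρ → (2,3,-4)
river: ρ → (-4,5,1)
river: ρ → (1,5,-4)
river: ρ → (-4,3,2)
river: ρ → (2,5,-2)
river: ρ → (-2,3,4)
river: ρ → (4,5,-1)
river: ρ → (-1,5,4)
river: ρ → (4,3,-2)
ρ-cycle length = 10 (tail of 1 descent step not counted)

10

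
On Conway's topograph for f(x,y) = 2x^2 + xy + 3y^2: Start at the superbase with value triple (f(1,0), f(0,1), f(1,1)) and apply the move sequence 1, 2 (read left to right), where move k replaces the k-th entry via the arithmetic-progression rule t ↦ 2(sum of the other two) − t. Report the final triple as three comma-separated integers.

start (2,3,6) = (f(1,0),f(0,1),f(1,1))
replace slot 1: 2·(3+6) − 2 = 16 → (16,3,6)
replace slot 2: 2·(16+6) − 3 = 41 → (16,41,6)

16,41,6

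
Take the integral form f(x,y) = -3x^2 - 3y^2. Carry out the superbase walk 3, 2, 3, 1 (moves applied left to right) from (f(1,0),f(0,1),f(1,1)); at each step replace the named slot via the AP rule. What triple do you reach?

start (-3,-3,-6) = (f(1,0),f(0,1),f(1,1))
replace slot 3: 2·((-3)+(-3)) − (-6) = -6 → (-3,-3,-6)
replace slot 2: 2·((-3)+(-6)) − (-3) = -15 → (-3,-15,-6)
replace slot 3: 2·((-3)+(-15)) − (-6) = -30 → (-3,-15,-30)
replace slot 1: 2·((-15)+(-30)) − (-3) = -87 → (-87,-15,-30)

-87,-15,-30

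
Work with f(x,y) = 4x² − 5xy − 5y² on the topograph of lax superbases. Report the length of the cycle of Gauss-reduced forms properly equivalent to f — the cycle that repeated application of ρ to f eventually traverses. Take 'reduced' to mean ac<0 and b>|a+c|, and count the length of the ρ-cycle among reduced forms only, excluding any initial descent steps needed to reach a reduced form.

D = 105, ⌊√D⌋ = 10
descent: ρ → (-5,5,4)  [lands on river]
river: ρ → (4,3,-6)
river: ρ → (-6,9,1)
river: ρ → (1,9,-6)
river: ρ → (-6,3,4)
river: ρ → (4,5,-5)
ρ-cycle length = 6 (tail of 1 descent step not counted)

6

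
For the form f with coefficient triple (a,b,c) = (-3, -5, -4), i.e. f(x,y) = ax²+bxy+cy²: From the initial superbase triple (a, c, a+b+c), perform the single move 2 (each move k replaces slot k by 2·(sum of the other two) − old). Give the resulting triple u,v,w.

start (-3,-4,-12) = (f(1,0),f(0,1),f(1,1))
replace slot 2: 2·((-3)+(-12)) − (-4) = -26 → (-3,-26,-12)

-3,-26,-12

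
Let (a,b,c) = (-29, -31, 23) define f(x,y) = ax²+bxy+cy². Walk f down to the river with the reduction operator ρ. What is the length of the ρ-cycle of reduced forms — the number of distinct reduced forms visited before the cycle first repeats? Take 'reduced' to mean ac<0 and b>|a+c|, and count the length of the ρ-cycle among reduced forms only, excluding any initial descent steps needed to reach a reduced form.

D = 3629, ⌊√D⌋ = 60
descent: ρ → (23,31,-29)  [lands on river]
river: ρ → (-29,27,25)
river: ρ → (25,23,-31)
river: ρ → (-31,39,17)
river: ρ → (17,29,-41)
river: ρ → (-41,53,5)
river: ρ → (5,57,-19)
river: ρ → (-19,57,5)
river: ρ → (5,53,-41)
river: ρ → (-41,29,17)
river: ρ → (17,39,-31)
river: ρ → (-31,23,25)
river: ρ → (25,27,-29)
river: ρ → (-29,31,23)
river: ρ → (23,15,-37)
river: ρ → (-37,59,1)
river: ρ → (1,59,-37)
river: ρ → (-37,15,23)
ρ-cycle length = 18 (tail of 1 descent step not counted)

18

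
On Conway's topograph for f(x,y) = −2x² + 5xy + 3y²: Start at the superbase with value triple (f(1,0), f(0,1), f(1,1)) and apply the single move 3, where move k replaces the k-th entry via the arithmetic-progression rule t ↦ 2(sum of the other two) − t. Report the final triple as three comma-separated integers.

start (-2,3,6) = (f(1,0),f(0,1),f(1,1))
replace slot 3: 2·((-2)+3) − 6 = -4 → (-2,3,-4)

-2,3,-4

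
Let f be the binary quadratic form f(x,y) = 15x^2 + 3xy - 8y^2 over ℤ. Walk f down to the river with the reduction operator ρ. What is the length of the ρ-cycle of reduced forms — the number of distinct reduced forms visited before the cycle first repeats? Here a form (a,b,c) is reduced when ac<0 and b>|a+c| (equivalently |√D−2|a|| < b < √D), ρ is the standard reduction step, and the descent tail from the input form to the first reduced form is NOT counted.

D = 489, ⌊√D⌋ = 22
descent: ρ → (-8,13,10)  [lands on river]
river: ρ → (10,7,-11)
river: ρ → (-11,15,6)
river: ρ → (6,21,-2)
river: ρ → (-2,19,16)
river: ρ → (16,13,-5)
river: ρ → (-5,17,10)
river: ρ → (10,3,-12)
river: ρ → (-12,21,1)
river: ρ → (1,21,-12)
river: ρ → (-12,3,10)
river: ρ → (10,17,-5)
river: ρ → (-5,13,16)
river: ρ → (16,19,-2)
river: ρ → (-2,21,6)
river: ρ → (6,15,-11)
river: ρ → (-11,7,10)
river: ρ → (10,13,-8)
river: ρ → (-8,19,4)
river: ρ → (4,21,-3)
river: ρ → (-3,21,4)
river: ρ → (4,19,-8)
ρ-cycle length = 22 (tail of 1 descent step not counted)

22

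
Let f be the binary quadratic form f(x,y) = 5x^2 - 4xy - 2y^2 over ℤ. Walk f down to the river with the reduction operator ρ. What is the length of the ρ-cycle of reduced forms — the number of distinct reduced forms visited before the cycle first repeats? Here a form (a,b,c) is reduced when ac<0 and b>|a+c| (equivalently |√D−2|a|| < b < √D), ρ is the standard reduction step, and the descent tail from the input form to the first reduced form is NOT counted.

D = 56, ⌊√D⌋ = 7
descent: ρ → (-2,4,5)  [lands on river]
river: ρ → (5,6,-1)
river: ρ → (-1,6,5)
river: ρ → (5,4,-2)
ρ-cycle length = 4 (tail of 1 descent step not counted)

4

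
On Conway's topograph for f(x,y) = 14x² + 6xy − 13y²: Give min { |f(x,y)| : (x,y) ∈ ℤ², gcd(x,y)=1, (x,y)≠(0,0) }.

river: ρ → (-13,20,7)
river: ρ → (7,22,-10)
river: ρ → (-10,18,11)
river: ρ → (11,26,-2)
river: ρ → (-2,26,11)
river: ρ → (11,18,-10)
river: ρ → (-10,22,7)
river: ρ → (7,20,-13)
river: ρ → (-13,6,14)
river: ρ → (14,22,-5)
river: ρ → (-5,18,22)
river: ρ → (22,26,-1)
river: ρ → (-1,26,22)
river: ρ → (22,18,-5)
river: ρ → (-5,22,14)
river: ρ → (14,6,-13)
closes: descent 0, river 16
min |a| on river = 1

1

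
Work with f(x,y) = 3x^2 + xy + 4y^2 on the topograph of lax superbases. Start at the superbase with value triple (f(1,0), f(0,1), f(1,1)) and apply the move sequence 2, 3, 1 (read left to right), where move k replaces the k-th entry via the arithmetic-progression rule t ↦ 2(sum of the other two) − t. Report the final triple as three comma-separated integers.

start (3,4,8) = (f(1,0),f(0,1),f(1,1))
replace slot 2: 2·(3+8) − 4 = 18 → (3,18,8)
replace slot 3: 2·(3+18) − 8 = 34 → (3,18,34)
replace slot 1: 2·(18+34) − 3 = 101 → (101,18,34)

101,18,34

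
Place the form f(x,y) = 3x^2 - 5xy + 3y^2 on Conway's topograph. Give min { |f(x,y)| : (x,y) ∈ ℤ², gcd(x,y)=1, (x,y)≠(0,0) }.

translate: b→1 (≡-5 mod 6), so (3,-5,3)→(3,1,1)
flip: (3,1,1)→(1,-1,3)
translate: b→1 (≡-1 mod 2), so (1,-1,3)→(1,1,3)
reduced (well bottom): (1,1,3) with a≤c, −a<b≤a
well minimum = a = 1

1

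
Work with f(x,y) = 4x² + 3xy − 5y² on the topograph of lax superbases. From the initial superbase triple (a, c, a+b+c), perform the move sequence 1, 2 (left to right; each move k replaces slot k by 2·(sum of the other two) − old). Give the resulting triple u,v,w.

start (4,-5,2) = (f(1,0),f(0,1),f(1,1))
replace slot 1: 2·((-5)+2) − 4 = -10 → (-10,-5,2)
replace slot 2: 2·((-10)+2) − (-5) = -11 → (-10,-11,2)

-10,-11,2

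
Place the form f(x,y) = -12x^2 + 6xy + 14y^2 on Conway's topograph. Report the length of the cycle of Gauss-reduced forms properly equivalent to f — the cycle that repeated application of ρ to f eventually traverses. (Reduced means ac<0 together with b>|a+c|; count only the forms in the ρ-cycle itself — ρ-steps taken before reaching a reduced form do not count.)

D = 708, ⌊√D⌋ = 26
river: ρ → (14,22,-4)
river: ρ → (-4,26,2)
river: ρ → (2,26,-4)
river: ρ → (-4,22,14)
river: ρ → (14,6,-12)
river: ρ → (-12,18,8)
river: ρ → (8,14,-16)
river: ρ → (-16,18,6)
river: ρ → (6,18,-16)
river: ρ → (-16,14,8)
river: ρ → (8,18,-12)
river: ρ → (-12,6,14)
ρ-cycle length = 12 (tail of 0 descent steps not counted)

12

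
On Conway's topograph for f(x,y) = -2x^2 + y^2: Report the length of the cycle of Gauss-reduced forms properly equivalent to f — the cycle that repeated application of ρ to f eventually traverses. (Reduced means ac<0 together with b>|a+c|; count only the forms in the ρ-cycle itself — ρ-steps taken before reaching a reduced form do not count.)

D = 8, ⌊√D⌋ = 2
descent: ρ → (1,2,-1)  [lands on river]
river: ρ → (-1,2,1)
ρ-cycle length = 2 (tail of 1 descent step not counted)

2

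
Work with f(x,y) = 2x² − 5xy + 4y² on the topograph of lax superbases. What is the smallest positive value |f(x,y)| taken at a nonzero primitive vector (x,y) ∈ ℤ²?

translate: b→-1 (≡-5 mod 4), so (2,-5,4)→(2,-1,1)
flip: (2,-1,1)→(1,1,2)
reduced (well bottom): (1,1,2) with a≤c, −a<b≤a
well minimum = a = 1

1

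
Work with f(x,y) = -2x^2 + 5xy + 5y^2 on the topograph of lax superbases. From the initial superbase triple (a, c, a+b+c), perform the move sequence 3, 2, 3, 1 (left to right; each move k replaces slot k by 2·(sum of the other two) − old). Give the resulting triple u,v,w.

start (-2,5,8) = (f(1,0),f(0,1),f(1,1))
replace slot 3: 2·((-2)+5) − 8 = -2 → (-2,5,-2)
replace slot 2: 2·((-2)+(-2)) − 5 = -13 → (-2,-13,-2)
replace slot 3: 2·((-2)+(-13)) − (-2) = -28 → (-2,-13,-28)
replace slot 1: 2·((-13)+(-28)) − (-2) = -80 → (-80,-13,-28)

-80,-13,-28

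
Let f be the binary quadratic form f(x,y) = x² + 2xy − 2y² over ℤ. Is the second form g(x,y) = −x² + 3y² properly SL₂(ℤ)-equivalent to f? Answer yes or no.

D₁ = 12, D₂ = 12
river cycle of f (length 2): (-2, 2, 1), (1, 2, -2)
river cycle of g (length 2): (-1, 2, 2), (2, 2, -1)
cycles differ ⇒ inequivalent

no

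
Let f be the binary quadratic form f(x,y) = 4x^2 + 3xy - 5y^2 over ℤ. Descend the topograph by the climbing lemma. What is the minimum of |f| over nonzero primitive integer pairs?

river: ρ → (-5,7,2)
river: ρ → (2,9,-1)
river: ρ → (-1,9,2)
river: ρ → (2,7,-5)
river: ρ → (-5,3,4)
river: ρ → (4,5,-4)
river: ρ → (-4,3,5)
river: ρ → (5,7,-2)
river: ρ → (-2,9,1)
river: ρ → (1,9,-2)
river: ρ → (-2,7,5)
river: ρ → (5,3,-4)
river: ρ → (-4,5,4)
river: ρ → (4,3,-5)
closes: descent 0, river 14
min |a| on river = 1

1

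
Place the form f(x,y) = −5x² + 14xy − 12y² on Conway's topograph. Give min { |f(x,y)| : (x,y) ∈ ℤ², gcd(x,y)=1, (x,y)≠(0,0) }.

translate: b→-4 (≡-14 mod 10), so (5,-14,12)→(5,-4,3)
flip: (5,-4,3)→(3,4,5)
translate: b→-2 (≡4 mod 6), so (3,4,5)→(3,-2,4)
reduced (well bottom): (3,-2,4) with a≤c, −a<b≤a
well minimum |f| = |-3| = 3 (negative-definite)

3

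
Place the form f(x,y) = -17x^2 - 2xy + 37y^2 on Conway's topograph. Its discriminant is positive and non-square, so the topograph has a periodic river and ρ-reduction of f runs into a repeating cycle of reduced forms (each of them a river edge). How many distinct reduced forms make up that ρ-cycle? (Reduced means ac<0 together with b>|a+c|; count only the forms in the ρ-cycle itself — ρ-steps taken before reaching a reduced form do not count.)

D = 2520, ⌊√D⌋ = 50
descent: ρ → (37,2,-17)
descent: ρ → (-17,32,22)  [lands on river]
river: ρ → (22,12,-27)
river: ρ → (-27,42,7)
river: ρ → (7,42,-27)
river: ρ → (-27,12,22)
river: ρ → (22,32,-17)
river: ρ → (-17,36,18)
river: ρ → (18,36,-17)
ρ-cycle length = 8 (tail of 2 descent steps not counted)

8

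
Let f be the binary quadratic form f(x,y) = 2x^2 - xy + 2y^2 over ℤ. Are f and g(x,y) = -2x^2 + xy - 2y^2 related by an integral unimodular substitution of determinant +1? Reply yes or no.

D₁ = -15, D₂ = -15
f: flip: (2,-1,2)→(2,1,2)
f: reduced (well bottom): (2,1,2) with a≤c, −a<b≤a
g is negative-definite; reduce −g:
−g: flip: (2,-1,2)→(2,1,2)
−g: reduced (well bottom): (2,1,2) with a≤c, −a<b≤a
flip sign back: reduced form of g is (-2,-1,-2)
reduced forms (2, 1, 2) vs (-2, -1, -2) ⇒ inequivalent

no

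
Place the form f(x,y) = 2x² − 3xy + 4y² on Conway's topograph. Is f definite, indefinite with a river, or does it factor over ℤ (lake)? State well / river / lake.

D = b²−4ac = (-3)² − 4·2·4 = -23
D < 0 ⇒ definite ⇒ every region one sign ⇒ single well

well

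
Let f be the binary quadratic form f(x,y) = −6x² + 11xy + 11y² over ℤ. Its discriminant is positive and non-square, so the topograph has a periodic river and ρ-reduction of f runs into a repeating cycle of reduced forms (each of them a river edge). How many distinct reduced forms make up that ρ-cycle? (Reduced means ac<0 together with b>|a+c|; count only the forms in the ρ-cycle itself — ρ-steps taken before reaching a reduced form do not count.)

D = 385, ⌊√D⌋ = 19
river: ρ → (11,11,-6)
river: ρ → (-6,13,9)
river: ρ → (9,5,-10)
river: ρ → (-10,15,4)
river: ρ → (4,17,-6)
river: ρ → (-6,19,1)
river: ρ → (1,19,-6)
river: ρ → (-6,17,4)
river: ρ → (4,15,-10)
river: ρ → (-10,5,9)
river: ρ → (9,13,-6)
river: ρ → (-6,11,11)
ρ-cycle length = 12 (tail of 0 descent steps not counted)

12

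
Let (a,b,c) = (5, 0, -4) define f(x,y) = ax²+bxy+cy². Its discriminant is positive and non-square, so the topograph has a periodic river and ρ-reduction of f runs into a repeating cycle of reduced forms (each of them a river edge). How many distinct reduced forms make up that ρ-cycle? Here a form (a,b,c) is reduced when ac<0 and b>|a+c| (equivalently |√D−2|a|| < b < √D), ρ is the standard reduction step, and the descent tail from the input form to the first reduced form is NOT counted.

D = 80, ⌊√D⌋ = 8
descent: ρ → (-4,8,1)  [lands on river]
river: ρ → (1,8,-4)
ρ-cycle length = 2 (tail of 1 descent step not counted)

2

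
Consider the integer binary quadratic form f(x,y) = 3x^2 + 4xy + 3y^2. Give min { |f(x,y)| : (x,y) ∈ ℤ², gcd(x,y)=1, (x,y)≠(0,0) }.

translate: b→-2 (≡4 mod 6), so (3,4,3)→(3,-2,2)
flip: (3,-2,2)→(2,2,3)
reduced (well bottom): (2,2,3) with a≤c, −a<b≤a
well minimum = a = 2

2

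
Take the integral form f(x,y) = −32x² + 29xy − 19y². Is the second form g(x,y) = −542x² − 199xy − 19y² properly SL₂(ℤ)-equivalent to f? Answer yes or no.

D₁ = -1591, D₂ = -1591
f is negative-definite; reduce −f:
−f: flip: (32,-29,19)→(19,29,32)
−f: translate: b→-9 (≡29 mod 38), so (19,29,32)→(19,-9,22)
−f: reduced (well bottom): (19,-9,22) with a≤c, −a<b≤a
flip sign back: reduced form of f is (-19,9,-22)
g is negative-definite; reduce −g:
−g: flip: (542,199,19)→(19,-199,542)
−g: translate: b→-9 (≡-199 mod 38), so (19,-199,542)→(19,-9,22)
−g: reduced (well bottom): (19,-9,22) with a≤c, −a<b≤a
flip sign back: reduced form of g is (-19,9,-22)
reduced forms (-19, 9, -22) vs (-19, 9, -22) ⇒ equivalent

yes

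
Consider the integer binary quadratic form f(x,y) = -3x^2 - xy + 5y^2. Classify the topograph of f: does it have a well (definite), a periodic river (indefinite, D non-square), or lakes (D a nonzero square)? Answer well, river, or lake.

D = b²−4ac = (-1)² − 4·(-3)·5 = 61
D > 0 non-square ⇒ indefinite ⇒ periodic river

river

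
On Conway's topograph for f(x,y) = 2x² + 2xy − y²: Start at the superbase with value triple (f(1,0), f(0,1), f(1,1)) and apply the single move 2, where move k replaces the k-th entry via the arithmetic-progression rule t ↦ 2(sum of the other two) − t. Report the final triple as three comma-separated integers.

start (2,-1,3) = (f(1,0),f(0,1),f(1,1))
replace slot 2: 2·(2+3) − (-1) = 11 → (2,11,3)

2,11,3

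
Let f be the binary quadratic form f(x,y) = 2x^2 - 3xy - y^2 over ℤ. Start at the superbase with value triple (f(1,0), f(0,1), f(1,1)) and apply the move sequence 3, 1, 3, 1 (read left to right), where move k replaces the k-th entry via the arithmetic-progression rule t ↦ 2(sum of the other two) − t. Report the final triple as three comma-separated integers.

start (2,-1,-2) = (f(1,0),f(0,1),f(1,1))
replace slot 3: 2·(2+(-1)) − (-2) = 4 → (2,-1,4)
replace slot 1: 2·((-1)+4) − 2 = 4 → (4,-1,4)
replace slot 3: 2·(4+(-1)) − 4 = 2 → (4,-1,2)
replace slot 1: 2·((-1)+2) − 4 = -2 → (-2,-1,2)

-2,-1,2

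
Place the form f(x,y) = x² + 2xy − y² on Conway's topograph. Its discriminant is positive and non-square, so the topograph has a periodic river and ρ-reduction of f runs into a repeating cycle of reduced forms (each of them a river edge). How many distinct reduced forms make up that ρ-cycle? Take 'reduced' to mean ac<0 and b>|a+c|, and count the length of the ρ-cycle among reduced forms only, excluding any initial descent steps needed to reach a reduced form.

D = 8, ⌊√D⌋ = 2
river: ρ → (-1,2,1)
river: ρ → (1,2,-1)
ρ-cycle length = 2 (tail of 0 descent steps not counted)

2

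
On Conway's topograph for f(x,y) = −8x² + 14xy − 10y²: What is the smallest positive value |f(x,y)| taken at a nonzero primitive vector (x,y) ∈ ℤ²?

translate: b→2 (≡-14 mod 16), so (8,-14,10)→(8,2,4)
flip: (8,2,4)→(4,-2,8)
reduced (well bottom): (4,-2,8) with a≤c, −a<b≤a
well minimum |f| = |-4| = 4 (negative-definite)

4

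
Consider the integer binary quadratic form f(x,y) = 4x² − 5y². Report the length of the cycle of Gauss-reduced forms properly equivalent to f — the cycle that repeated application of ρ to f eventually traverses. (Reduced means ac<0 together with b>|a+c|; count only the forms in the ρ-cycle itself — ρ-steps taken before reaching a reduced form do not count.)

D = 80, ⌊√D⌋ = 8
descent: ρ → (-5,0,4)
descent: ρ → (4,8,-1)  [lands on river]
river: ρ → (-1,8,4)
ρ-cycle length = 2 (tail of 2 descent steps not counted)

2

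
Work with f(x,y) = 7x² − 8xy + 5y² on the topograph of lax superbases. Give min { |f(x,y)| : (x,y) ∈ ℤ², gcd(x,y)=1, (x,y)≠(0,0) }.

translate: b→6 (≡-8 mod 14), so (7,-8,5)→(7,6,4)
flip: (7,6,4)→(4,-6,7)
translate: b→2 (≡-6 mod 8), so (4,-6,7)→(4,2,5)
reduced (well bottom): (4,2,5) with a≤c, −a<b≤a
well minimum = a = 4

4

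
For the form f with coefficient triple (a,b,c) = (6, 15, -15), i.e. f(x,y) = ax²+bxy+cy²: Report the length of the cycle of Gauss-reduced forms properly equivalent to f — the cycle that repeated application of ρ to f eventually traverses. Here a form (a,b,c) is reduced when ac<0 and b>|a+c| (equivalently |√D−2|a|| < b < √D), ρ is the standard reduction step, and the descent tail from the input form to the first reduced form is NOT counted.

D = 585, ⌊√D⌋ = 24
river: ρ → (-15,15,6)
river: ρ → (6,21,-6)
river: ρ → (-6,15,15)
river: ρ → (15,15,-6)
river: ρ → (-6,21,6)
river: ρ → (6,15,-15)
ρ-cycle length = 6 (tail of 0 descent steps not counted)

6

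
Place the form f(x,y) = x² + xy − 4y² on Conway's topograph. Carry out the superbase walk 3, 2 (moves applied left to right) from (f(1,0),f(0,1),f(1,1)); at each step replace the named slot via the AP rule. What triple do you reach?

start (1,-4,-2) = (f(1,0),f(0,1),f(1,1))
replace slot 3: 2·(1+(-4)) − (-2) = -4 → (1,-4,-4)
replace slot 2: 2·(1+(-4)) − (-4) = -2 → (1,-2,-4)

1,-2,-4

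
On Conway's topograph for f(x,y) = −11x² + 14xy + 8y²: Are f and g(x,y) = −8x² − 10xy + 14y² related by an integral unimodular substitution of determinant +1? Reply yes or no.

D₁ = 548, D₂ = 548
river cycle of f (length 18): (8, 18, -7), (-7, 10, 16), (16, 22, -1), (-1, 22, 16), (16, 10, -7), (-7, 18, 8), (8, 14, -11), (-11, 8, 11), (11, 14, -8), (-8, 18, 7), … (8 more)
river cycle of g (length 14): (14, 10, -8), (-8, 22, 2), (2, 22, -8), (-8, 10, 14), (14, 18, -4), (-4, 22, 4), (4, 18, -14), (-14, 10, 8), (8, 22, -2), (-2, 22, 8), … (4 more)
cycles differ ⇒ inequivalent

no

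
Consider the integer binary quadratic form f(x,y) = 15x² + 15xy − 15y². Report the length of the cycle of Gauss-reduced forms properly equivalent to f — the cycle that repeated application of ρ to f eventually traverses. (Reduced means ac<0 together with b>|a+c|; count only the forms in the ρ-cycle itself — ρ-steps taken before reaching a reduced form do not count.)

D = 1125, ⌊√D⌋ = 33
river: ρ → (-15,15,15)
river: ρ → (15,15,-15)
ρ-cycle length = 2 (tail of 0 descent steps not counted)

2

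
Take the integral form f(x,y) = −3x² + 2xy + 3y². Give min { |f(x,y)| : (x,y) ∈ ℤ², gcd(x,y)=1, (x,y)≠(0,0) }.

river: ρ → (3,4,-2)
river: ρ → (-2,4,3)
river: ρ → (3,2,-3)
river: ρ → (-3,4,2)
river: ρ → (2,4,-3)
river: ρ → (-3,2,3)
closes: descent 0, river 6
min |a| on river = 2

2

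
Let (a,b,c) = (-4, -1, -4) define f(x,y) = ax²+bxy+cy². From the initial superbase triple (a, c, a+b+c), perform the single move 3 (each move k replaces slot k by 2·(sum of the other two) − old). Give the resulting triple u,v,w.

start (-4,-4,-9) = (f(1,0),f(0,1),f(1,1))
replace slot 3: 2·((-4)+(-4)) − (-9) = -7 → (-4,-4,-7)

-4,-4,-7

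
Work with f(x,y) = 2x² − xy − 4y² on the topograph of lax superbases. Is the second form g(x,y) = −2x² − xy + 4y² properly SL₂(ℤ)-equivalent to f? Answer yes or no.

D₁ = 33, D₂ = 33
river cycle of f (length 4): (2, 3, -3), (-3, 3, 2), (2, 5, -1), (-1, 5, 2)
river cycle of g (length 4): (-2, 3, 3), (3, 3, -2), (-2, 5, 1), (1, 5, -2)
cycles differ ⇒ inequivalent

no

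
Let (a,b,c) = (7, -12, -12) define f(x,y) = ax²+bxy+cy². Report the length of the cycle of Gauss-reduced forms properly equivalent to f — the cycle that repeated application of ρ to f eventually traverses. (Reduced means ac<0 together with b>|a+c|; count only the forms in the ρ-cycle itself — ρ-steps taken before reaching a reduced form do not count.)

D = 480, ⌊√D⌋ = 21
descent: ρ → (-12,12,7)  [lands on river]
river: ρ → (7,16,-8)
river: ρ → (-8,16,7)
river: ρ → (7,12,-12)
ρ-cycle length = 4 (tail of 1 descent step not counted)

4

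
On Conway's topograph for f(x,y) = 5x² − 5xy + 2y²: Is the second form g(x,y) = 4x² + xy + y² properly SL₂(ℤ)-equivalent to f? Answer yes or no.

D₁ = -15, D₂ = -15
f: translate: b→5 (≡-5 mod 10), so (5,-5,2)→(5,5,2)
f: flip: (5,5,2)→(2,-5,5)
f: translate: b→-1 (≡-5 mod 4), so (2,-5,5)→(2,-1,2)
f: flip: (2,-1,2)→(2,1,2)
f: reduced (well bottom): (2,1,2) with a≤c, −a<b≤a
g: flip: (4,1,1)→(1,-1,4)
g: translate: b→1 (≡-1 mod 2), so (1,-1,4)→(1,1,4)
g: reduced (well bottom): (1,1,4) with a≤c, −a<b≤a
reduced forms (2, 1, 2) vs (1, 1, 4) ⇒ inequivalent

no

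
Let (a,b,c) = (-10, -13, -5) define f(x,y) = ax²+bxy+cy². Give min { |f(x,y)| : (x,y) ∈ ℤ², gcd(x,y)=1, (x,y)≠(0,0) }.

translate: b→-7 (≡13 mod 20), so (10,13,5)→(10,-7,2)
flip: (10,-7,2)→(2,7,10)
translate: b→-1 (≡7 mod 4), so (2,7,10)→(2,-1,4)
reduced (well bottom): (2,-1,4) with a≤c, −a<b≤a
well minimum |f| = |-2| = 2 (negative-definite)

2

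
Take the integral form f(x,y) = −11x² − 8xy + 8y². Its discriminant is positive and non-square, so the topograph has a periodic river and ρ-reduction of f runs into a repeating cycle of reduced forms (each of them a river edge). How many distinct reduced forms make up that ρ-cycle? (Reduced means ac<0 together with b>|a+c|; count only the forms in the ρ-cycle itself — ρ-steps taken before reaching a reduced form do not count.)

D = 416, ⌊√D⌋ = 20
descent: ρ → (8,8,-11)  [lands on river]
river: ρ → (-11,14,5)
river: ρ → (5,16,-8)
river: ρ → (-8,16,5)
river: ρ → (5,14,-11)
river: ρ → (-11,8,8)
ρ-cycle length = 6 (tail of 1 descent step not counted)

6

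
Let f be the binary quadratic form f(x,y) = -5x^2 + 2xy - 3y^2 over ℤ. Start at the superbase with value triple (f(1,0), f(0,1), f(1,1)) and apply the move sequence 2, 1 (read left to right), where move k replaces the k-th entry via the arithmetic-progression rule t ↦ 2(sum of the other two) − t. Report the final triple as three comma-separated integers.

start (-5,-3,-6) = (f(1,0),f(0,1),f(1,1))
replace slot 2: 2·((-5)+(-6)) − (-3) = -19 → (-5,-19,-6)
replace slot 1: 2·((-19)+(-6)) − (-5) = -45 → (-45,-19,-6)

-45,-19,-6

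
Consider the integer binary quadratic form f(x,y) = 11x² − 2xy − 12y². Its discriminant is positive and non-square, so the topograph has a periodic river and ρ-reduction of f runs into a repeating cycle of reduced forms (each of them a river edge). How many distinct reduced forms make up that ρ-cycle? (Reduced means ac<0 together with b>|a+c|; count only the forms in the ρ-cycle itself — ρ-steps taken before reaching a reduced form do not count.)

D = 532, ⌊√D⌋ = 23
descent: ρ → (-12,2,11)  [lands on river]
river: ρ → (11,20,-3)
river: ρ → (-3,22,4)
river: ρ → (4,18,-13)
river: ρ → (-13,8,9)
river: ρ → (9,10,-12)
river: ρ → (-12,14,7)
river: ρ → (7,14,-12)
river: ρ → (-12,10,9)
river: ρ → (9,8,-13)
river: ρ → (-13,18,4)
river: ρ → (4,22,-3)
river: ρ → (-3,20,11)
river: ρ → (11,2,-12)
river: ρ → (-12,22,1)
river: ρ → (1,22,-12)
ρ-cycle length = 16 (tail of 1 descent step not counted)

16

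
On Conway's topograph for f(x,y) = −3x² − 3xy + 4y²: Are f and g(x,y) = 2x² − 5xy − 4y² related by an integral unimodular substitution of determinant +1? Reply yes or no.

D₁ = 57, D₂ = 57
river cycle of f (length 6): (4, 3, -3), (-3, 3, 4), (4, 5, -2), (-2, 7, 1), (1, 7, -2), (-2, 5, 4)
river cycle of g (length 6): (-4, 5, 2), (2, 7, -1), (-1, 7, 2), (2, 5, -4), (-4, 3, 3), (3, 3, -4)
cycles differ ⇒ inequivalent

no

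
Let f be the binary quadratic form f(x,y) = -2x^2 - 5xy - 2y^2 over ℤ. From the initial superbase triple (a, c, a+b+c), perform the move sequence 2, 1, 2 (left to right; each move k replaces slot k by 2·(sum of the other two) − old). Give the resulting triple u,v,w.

start (-2,-2,-9) = (f(1,0),f(0,1),f(1,1))
replace slot 2: 2·((-2)+(-9)) − (-2) = -20 → (-2,-20,-9)
replace slot 1: 2·((-20)+(-9)) − (-2) = -56 → (-56,-20,-9)
replace slot 2: 2·((-56)+(-9)) − (-20) = -110 → (-56,-110,-9)

-56,-110,-9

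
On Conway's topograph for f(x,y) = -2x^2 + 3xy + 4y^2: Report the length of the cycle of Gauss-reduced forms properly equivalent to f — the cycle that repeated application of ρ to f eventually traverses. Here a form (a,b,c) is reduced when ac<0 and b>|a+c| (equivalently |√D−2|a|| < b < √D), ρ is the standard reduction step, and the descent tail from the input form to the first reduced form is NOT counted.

D = 41, ⌊√D⌋ = 6
river: ρ → (4,5,-1)
river: ρ → (-1,5,4)
river: ρ → (4,3,-2)
river: ρ → (-2,5,2)
river: ρ → (2,3,-4)
river: ρ → (-4,5,1)
river: ρ → (1,5,-4)
river: ρ → (-4,3,2)
river: ρ → (2,5,-2)
river: ρ → (-2,3,4)
ρ-cycle length = 10 (tail of 0 descent steps not counted)

10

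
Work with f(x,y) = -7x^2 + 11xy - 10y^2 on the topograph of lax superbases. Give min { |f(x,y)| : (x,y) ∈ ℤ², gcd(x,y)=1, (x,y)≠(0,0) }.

translate: b→3 (≡-11 mod 14), so (7,-11,10)→(7,3,6)
flip: (7,3,6)→(6,-3,7)
reduced (well bottom): (6,-3,7) with a≤c, −a<b≤a
well minimum |f| = |-6| = 6 (negative-definite)

6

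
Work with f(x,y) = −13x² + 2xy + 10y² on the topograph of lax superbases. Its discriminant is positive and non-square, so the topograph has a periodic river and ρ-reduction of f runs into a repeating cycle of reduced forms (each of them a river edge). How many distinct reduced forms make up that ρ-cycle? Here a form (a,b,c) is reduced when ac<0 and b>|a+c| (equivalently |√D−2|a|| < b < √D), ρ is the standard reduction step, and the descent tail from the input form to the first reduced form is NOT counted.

D = 524, ⌊√D⌋ = 22
descent: ρ → (10,18,-5)  [lands on river]
river: ρ → (-5,22,2)
river: ρ → (2,22,-5)
river: ρ → (-5,18,10)
river: ρ → (10,22,-1)
river: ρ → (-1,22,10)
ρ-cycle length = 6 (tail of 1 descent step not counted)

6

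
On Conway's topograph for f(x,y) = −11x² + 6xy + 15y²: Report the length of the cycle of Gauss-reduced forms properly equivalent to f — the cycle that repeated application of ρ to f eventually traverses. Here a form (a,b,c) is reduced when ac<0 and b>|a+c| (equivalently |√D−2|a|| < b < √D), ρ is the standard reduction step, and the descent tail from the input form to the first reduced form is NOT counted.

D = 696, ⌊√D⌋ = 26
river: ρ → (15,24,-2)
river: ρ → (-2,24,15)
river: ρ → (15,6,-11)
river: ρ → (-11,16,10)
river: ρ → (10,24,-3)
river: ρ → (-3,24,10)
river: ρ → (10,16,-11)
river: ρ → (-11,6,15)
ρ-cycle length = 8 (tail of 0 descent steps not counted)

8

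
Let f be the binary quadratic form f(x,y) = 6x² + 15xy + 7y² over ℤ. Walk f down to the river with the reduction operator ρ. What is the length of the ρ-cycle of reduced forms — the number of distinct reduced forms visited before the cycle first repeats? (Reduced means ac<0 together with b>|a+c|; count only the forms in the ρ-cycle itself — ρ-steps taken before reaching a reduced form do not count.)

D = 57, ⌊√D⌋ = 7
descent: ρ → (7,-1,-2)
descent: ρ → (-2,5,4)  [lands on river]
river: ρ → (4,3,-3)
river: ρ → (-3,3,4)
river: ρ → (4,5,-2)
river: ρ → (-2,7,1)
river: ρ → (1,7,-2)
ρ-cycle length = 6 (tail of 2 descent steps not counted)

6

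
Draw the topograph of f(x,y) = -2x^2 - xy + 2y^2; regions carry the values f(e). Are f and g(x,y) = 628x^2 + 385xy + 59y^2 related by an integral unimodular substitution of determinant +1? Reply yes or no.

D₁ = 17, D₂ = 17
river cycle of f (length 6): (2, 1, -2), (-2, 3, 1), (1, 3, -2), (-2, 1, 2), (2, 3, -1), (-1, 3, 2)
river cycle of g (length 6): (-1, 3, 2), (2, 1, -2), (-2, 3, 1), (1, 3, -2), (-2, 1, 2), (2, 3, -1)
cycles coincide ⇒ equivalent

yes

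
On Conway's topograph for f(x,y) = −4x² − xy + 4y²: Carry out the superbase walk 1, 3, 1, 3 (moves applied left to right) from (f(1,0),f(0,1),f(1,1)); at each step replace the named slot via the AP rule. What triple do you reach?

start (-4,4,-1) = (f(1,0),f(0,1),f(1,1))
replace slot 1: 2·(4+(-1)) − (-4) = 10 → (10,4,-1)
replace slot 3: 2·(10+4) − (-1) = 29 → (10,4,29)
replace slot 1: 2·(4+29) − 10 = 56 → (56,4,29)
replace slot 3: 2·(56+4) − 29 = 91 → (56,4,91)

56,4,91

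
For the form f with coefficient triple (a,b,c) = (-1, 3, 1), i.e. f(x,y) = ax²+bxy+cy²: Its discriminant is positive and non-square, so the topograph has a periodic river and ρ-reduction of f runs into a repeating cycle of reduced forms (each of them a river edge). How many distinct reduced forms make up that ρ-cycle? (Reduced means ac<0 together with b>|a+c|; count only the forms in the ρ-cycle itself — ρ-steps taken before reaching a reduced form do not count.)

D = 13, ⌊√D⌋ = 3
river: ρ → (1,3,-1)
river: ρ → (-1,3,1)
ρ-cycle length = 2 (tail of 0 descent steps not counted)

2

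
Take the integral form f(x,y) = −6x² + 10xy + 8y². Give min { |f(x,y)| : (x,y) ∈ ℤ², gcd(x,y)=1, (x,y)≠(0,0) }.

river: ρ → (8,6,-8)
river: ρ → (-8,10,6)
river: ρ → (6,14,-4)
river: ρ → (-4,10,12)
river: ρ → (12,14,-2)
river: ρ → (-2,14,12)
river: ρ → (12,10,-4)
river: ρ → (-4,14,6)
river: ρ → (6,10,-8)
river: ρ → (-8,6,8)
river: ρ → (8,10,-6)
river: ρ → (-6,14,4)
river: ρ → (4,10,-12)
river: ρ → (-12,14,2)
river: ρ → (2,14,-12)
river: ρ → (-12,10,4)
river: ρ → (4,14,-6)
river: ρ → (-6,10,8)
closes: descent 0, river 18
min |a| on river = 2

2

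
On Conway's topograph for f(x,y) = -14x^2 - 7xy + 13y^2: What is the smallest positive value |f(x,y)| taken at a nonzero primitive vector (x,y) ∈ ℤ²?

descent: ρ → (13,7,-14)  [lands on river]
river: ρ → (-14,21,6)
river: ρ → (6,27,-2)
river: ρ → (-2,25,19)
river: ρ → (19,13,-8)
river: ρ → (-8,19,13)
closes: descent 1, river 6
min |a| on river = 2

2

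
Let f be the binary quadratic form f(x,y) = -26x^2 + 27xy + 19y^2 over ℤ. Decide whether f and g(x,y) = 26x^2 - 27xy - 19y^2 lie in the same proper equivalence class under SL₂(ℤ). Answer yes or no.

D₁ = 2705, D₂ = 2705
river cycle of f (length 10): (19, 49, -4), (-4, 47, 31), (31, 15, -20), (-20, 25, 26), (26, 27, -19), (-19, 49, 4), (4, 47, -31), (-31, 15, 20), (20, 25, -26), (-26, 27, 19)
river cycle of g (length 10): (-19, 27, 26), (26, 25, -20), (-20, 15, 31), (31, 47, -4), (-4, 49, 19), (19, 27, -26), (-26, 25, 20), (20, 15, -31), (-31, 47, 4), (4, 49, -19)
cycles differ ⇒ inequivalent

no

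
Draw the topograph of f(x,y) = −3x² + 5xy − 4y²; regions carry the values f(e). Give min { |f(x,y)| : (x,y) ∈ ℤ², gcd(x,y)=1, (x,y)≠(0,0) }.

translate: b→1 (≡-5 mod 6), so (3,-5,4)→(3,1,2)
flip: (3,1,2)→(2,-1,3)
reduced (well bottom): (2,-1,3) with a≤c, −a<b≤a
well minimum |f| = |-2| = 2 (negative-definite)

2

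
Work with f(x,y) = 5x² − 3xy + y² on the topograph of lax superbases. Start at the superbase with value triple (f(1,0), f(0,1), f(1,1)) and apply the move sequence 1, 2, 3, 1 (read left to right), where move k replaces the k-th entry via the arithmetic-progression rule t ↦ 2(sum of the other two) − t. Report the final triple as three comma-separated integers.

start (5,1,3) = (f(1,0),f(0,1),f(1,1))
replace slot 1: 2·(1+3) − 5 = 3 → (3,1,3)
replace slot 2: 2·(3+3) − 1 = 11 → (3,11,3)
replace slot 3: 2·(3+11) − 3 = 25 → (3,11,25)
replace slot 1: 2·(11+25) − 3 = 69 → (69,11,25)

69,11,25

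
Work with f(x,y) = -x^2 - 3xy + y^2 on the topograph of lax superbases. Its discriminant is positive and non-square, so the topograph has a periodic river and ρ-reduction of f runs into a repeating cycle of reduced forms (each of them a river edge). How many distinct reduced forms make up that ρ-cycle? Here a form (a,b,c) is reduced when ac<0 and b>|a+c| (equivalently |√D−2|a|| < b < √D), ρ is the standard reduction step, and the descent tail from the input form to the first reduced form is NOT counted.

D = 13, ⌊√D⌋ = 3
descent: ρ → (1,3,-1)  [lands on river]
river: ρ → (-1,3,1)
ρ-cycle length = 2 (tail of 1 descent step not counted)

2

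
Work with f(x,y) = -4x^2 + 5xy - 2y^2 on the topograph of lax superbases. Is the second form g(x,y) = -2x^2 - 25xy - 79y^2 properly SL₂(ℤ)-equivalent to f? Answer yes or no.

D₁ = -7, D₂ = -7
f is negative-definite; reduce −f:
−f: translate: b→3 (≡-5 mod 8), so (4,-5,2)→(4,3,1)
−f: flip: (4,3,1)→(1,-3,4)
−f: translate: b→1 (≡-3 mod 2), so (1,-3,4)→(1,1,2)
−f: reduced (well bottom): (1,1,2) with a≤c, −a<b≤a
flip sign back: reduced form of f is (-1,-1,-2)
g is negative-definite; reduce −g:
−g: translate: b→1 (≡25 mod 4), so (2,25,79)→(2,1,1)
−g: flip: (2,1,1)→(1,-1,2)
−g: translate: b→1 (≡-1 mod 2), so (1,-1,2)→(1,1,2)
−g: reduced (well bottom): (1,1,2) with a≤c, −a<b≤a
flip sign back: reduced form of g is (-1,-1,-2)
reduced forms (-1, -1, -2) vs (-1, -1, -2) ⇒ equivalent

yes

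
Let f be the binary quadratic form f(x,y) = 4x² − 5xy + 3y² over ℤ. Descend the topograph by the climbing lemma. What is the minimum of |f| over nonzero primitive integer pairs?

translate: b→3 (≡-5 mod 8), so (4,-5,3)→(4,3,2)
flip: (4,3,2)→(2,-3,4)
translate: b→1 (≡-3 mod 4), so (2,-3,4)→(2,1,3)
reduced (well bottom): (2,1,3) with a≤c, −a<b≤a
well minimum = a = 2

2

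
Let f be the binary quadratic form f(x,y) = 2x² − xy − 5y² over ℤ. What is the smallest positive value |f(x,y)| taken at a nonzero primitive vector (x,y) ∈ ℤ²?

descent: ρ → (-5,1,2)
descent: ρ → (2,3,-4)  [lands on river]
river: ρ → (-4,5,1)
river: ρ → (1,5,-4)
river: ρ → (-4,3,2)
river: ρ → (2,5,-2)
river: ρ → (-2,3,4)
river: ρ → (4,5,-1)
river: ρ → (-1,5,4)
river: ρ → (4,3,-2)
river: ρ → (-2,5,2)
closes: descent 2, river 10
min |a| on river = 1

1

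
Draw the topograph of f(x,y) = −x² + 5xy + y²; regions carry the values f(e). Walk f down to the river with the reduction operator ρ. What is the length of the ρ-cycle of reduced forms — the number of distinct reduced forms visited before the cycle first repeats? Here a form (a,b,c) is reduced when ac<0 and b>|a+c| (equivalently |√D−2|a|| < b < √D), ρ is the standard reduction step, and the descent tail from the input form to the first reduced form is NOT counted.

D = 29, ⌊√D⌋ = 5
river: ρ → (1,5,-1)
river: ρ → (-1,5,1)
ρ-cycle length = 2 (tail of 0 descent steps not counted)

2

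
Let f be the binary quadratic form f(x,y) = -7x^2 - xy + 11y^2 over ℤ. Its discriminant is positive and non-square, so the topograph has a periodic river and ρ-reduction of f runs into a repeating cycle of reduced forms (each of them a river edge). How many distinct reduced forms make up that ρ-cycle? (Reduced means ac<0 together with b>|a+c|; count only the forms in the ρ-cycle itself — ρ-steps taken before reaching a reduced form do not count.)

D = 309, ⌊√D⌋ = 17
descent: ρ → (11,1,-7)
descent: ρ → (-7,13,5)  [lands on river]
river: ρ → (5,17,-1)
river: ρ → (-1,17,5)
river: ρ → (5,13,-7)
river: ρ → (-7,15,3)
river: ρ → (3,15,-7)
ρ-cycle length = 6 (tail of 2 descent steps not counted)

6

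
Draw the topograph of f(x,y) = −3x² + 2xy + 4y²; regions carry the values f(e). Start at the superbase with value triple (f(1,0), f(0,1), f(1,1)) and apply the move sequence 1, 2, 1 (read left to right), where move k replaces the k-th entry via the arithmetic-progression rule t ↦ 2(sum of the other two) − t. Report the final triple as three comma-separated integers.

start (-3,4,3) = (f(1,0),f(0,1),f(1,1))
replace slot 1: 2·(4+3) − (-3) = 17 → (17,4,3)
replace slot 2: 2·(17+3) − 4 = 36 → (17,36,3)
replace slot 1: 2·(36+3) − 17 = 61 → (61,36,3)

61,36,3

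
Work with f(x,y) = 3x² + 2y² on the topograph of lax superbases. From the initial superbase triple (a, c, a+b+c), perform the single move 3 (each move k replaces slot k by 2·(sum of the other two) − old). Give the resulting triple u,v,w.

start (3,2,5) = (f(1,0),f(0,1),f(1,1))
replace slot 3: 2·(3+2) − 5 = 5 → (3,2,5)

3,2,5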